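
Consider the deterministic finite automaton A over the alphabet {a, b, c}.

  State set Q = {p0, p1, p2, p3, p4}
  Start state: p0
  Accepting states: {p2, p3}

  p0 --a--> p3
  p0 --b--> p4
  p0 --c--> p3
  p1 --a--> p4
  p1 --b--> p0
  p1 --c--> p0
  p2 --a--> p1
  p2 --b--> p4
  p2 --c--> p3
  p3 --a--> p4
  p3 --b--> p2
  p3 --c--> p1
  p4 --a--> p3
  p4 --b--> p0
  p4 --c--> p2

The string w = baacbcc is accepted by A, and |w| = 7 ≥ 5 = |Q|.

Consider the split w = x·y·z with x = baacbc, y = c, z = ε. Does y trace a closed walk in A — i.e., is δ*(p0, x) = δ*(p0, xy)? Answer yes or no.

no

Run of A on the first 7 characters of w = b a a c b c c:
  step 0: p0  (start)
  step 1: p4  (read b: p0→p4)
  step 2: p3  (read a: p4→p3)
  step 3: p4  (read a: p3→p4)
  step 4: p2  (read c: p4→p2)
  step 5: p4  (read b: p2→p4)
  step 6: p2  (read c: p4→p2)
  step 7: p3  (read c: p2→p3)

After x (step 6): p2. After xy (step 7): p3.
They differ (p2 ≠ p3), so y is not a cycle from the state after x; this split is not the one the pumping-lemma construction produces, and pumping y need not keep the string in L(A).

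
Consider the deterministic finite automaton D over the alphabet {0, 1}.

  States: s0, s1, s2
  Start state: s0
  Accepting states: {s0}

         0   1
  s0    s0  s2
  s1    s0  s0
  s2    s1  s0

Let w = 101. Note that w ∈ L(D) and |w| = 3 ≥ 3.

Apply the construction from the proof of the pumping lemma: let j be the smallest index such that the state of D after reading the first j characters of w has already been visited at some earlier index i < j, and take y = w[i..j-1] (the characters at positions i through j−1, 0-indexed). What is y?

Run of D on w = 1 0 1:
  step 0: s0  (start)
  step 1: s2  (read 1: s0→s2)
  step 2: s1  (read 0: s2→s1)
  step 3: s0  (read 1: s1→s0)   ← first repeat (s0 seen earlier)

So i = 0, j = 3, giving x = w[0:0] = ε, y = w[0:3] = 101, z = w[3:3] = ε.
Check: |xy| = 3 ≤ 3 and |y| = 3 ≥ 1. Reading y takes D from s0 back to s0, so every xyⁱz is accepted.
Pumping length from the standard proof: p = 3 (the number of states). The repeated state found above gives |xy| = j ≤ 3 and |y| = j − i ≥ 1.

101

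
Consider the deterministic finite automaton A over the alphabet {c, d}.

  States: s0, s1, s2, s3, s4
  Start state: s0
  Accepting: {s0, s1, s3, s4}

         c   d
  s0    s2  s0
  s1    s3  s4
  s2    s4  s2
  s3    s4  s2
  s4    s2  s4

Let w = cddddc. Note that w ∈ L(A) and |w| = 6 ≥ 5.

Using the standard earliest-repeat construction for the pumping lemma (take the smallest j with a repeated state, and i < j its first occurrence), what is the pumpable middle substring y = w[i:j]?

State sequence: s0 -c-> s2 -d-> s2 -d-> s2 -d-> s2 -d-> s2 -c-> s4
First repeat at step 2: s2 was already visited.

So i = 1, j = 2, giving x = w[0:1] = c, y = w[1:2] = d, z = w[2:6] = dddc.
Check: |xy| = 2 ≤ 5 and |y| = 1 ≥ 1. Reading y takes A from s2 back to s2, so every xyⁱz is accepted.

d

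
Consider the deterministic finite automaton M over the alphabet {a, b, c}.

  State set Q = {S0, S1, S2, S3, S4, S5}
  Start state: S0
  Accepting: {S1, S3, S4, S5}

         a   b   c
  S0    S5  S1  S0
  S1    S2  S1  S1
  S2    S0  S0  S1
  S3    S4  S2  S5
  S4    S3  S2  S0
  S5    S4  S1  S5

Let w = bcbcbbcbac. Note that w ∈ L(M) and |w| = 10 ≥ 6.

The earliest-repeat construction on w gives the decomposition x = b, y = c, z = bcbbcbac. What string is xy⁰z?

bbcbbcbac

xy⁰z = xz = b·bcbbcbac = bbcbbcbac.
Reading y = c takes M from S1 back to S1, so after x the machine is still in S1, and z then leads to the accepting state S1. Hence bbcbbcbac ∈ L(M).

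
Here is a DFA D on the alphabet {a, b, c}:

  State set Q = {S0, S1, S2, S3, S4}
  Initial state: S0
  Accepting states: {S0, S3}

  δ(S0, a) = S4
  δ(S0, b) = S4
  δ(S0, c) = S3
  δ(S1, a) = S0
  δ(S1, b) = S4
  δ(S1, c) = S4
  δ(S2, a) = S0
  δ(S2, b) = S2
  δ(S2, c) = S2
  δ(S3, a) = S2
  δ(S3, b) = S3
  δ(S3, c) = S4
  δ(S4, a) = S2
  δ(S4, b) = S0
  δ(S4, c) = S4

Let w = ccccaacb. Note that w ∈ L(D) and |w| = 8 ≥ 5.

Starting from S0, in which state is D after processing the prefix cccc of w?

Run of D on the first 4 characters of w = c c c c:
  step 0: S0  (start)
  step 1: S3  (read c: S0→S3)
  step 2: S4  (read c: S3→S4)
  step 3: S4  (read c: S4→S4)
  step 4: S4  (read c: S4→S4)

After reading 4 characters, D is in state S4.

S4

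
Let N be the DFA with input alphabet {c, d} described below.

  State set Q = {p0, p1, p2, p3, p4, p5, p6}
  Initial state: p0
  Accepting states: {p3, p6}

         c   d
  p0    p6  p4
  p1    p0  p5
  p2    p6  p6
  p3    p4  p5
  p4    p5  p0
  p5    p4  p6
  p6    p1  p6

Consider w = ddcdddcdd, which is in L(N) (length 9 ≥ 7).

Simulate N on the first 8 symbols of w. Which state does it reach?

Run of N on the first 8 characters of w = d d c d d d c d:
  step 0: p0  (start)
  step 1: p4  (read d: p0→p4)
  step 2: p0  (read d: p4→p0)
  step 3: p6  (read c: p0→p6)
  step 4: p6  (read d: p6→p6)
  step 5: p6  (read d: p6→p6)
  step 6: p6  (read d: p6→p6)
  step 7: p1  (read c: p6→p1)
  step 8: p5  (read d: p1→p5)

After reading 8 characters, N is in state p5.

p5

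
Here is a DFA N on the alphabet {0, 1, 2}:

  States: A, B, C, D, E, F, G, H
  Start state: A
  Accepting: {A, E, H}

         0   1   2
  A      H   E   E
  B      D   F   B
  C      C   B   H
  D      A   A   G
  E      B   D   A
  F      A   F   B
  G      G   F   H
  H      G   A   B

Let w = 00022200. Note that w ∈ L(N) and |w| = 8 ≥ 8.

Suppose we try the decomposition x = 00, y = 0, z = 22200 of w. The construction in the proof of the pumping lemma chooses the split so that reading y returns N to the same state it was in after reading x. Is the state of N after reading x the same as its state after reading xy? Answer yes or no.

yes

State sequence: A -0-> H -0-> G -0-> G

After x (step 2): G. After xy (step 3): G.
They match, so y = 0 drives N around a cycle from G back to itself; pumping y any number of times keeps N in G before reading z, and xyⁱz ∈ L(N) for every i ≥ 0.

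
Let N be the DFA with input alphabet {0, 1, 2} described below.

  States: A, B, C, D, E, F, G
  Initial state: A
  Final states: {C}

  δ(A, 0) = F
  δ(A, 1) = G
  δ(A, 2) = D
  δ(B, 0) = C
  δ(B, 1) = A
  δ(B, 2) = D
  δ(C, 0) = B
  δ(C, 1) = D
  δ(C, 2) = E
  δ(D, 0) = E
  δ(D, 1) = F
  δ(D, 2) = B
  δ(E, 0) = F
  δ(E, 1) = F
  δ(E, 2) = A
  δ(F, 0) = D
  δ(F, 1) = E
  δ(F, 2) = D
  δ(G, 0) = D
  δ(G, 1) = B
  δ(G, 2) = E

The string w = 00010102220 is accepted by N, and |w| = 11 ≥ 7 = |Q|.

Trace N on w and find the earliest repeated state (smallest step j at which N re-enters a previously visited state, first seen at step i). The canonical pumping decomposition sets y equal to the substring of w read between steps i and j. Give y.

001

Run of N on w = 0 0 0 1 0 1 0 2 2 2 0:
  step 0: A  (start)
  step 1: F  (read 0: A→F)
  step 2: D  (read 0: F→D)
  step 3: E  (read 0: D→E)
  step 4: F  (read 1: E→F)   ← first repeat (F seen earlier)
  step 5: D  (read 0: F→D)
  step 6: F  (read 1: D→F)
  step 7: D  (read 0: F→D)
  step 8: B  (read 2: D→B)
  step 9: D  (read 2: B→D)
  step 10: B  (read 2: D→B)
  step 11: C  (read 0: B→C)

So i = 1, j = 4, giving x = w[0:1] = 0, y = w[1:4] = 001, z = w[4:11] = 0102220.
Check: |xy| = 4 ≤ 7 and |y| = 3 ≥ 1. Reading y takes N from F back to F, so every xyⁱz is accepted.
The DFA has 7 states, so the proof of the pumping lemma guarantees a repeated state among the first 7+1 visited; the segment between the two visits is the pumpable y.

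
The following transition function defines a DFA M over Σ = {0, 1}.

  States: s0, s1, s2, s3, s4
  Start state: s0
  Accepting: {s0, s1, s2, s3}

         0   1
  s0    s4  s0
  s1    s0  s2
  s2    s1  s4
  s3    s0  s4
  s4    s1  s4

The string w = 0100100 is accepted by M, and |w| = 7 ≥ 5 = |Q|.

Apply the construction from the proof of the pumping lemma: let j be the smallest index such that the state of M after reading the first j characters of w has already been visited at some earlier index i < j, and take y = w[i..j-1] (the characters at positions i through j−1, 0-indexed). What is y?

1

Run of M on w = 0 1 0 0 1 0 0:
  step 0: s0  (start)
  step 1: s4  (read 0: s0→s4)
  step 2: s4  (read 1: s4→s4)   ← first repeat (s4 seen earlier)
  step 3: s1  (read 0: s4→s1)
  step 4: s0  (read 0: s1→s0)
  step 5: s0  (read 1: s0→s0)
  step 6: s4  (read 0: s0→s4)
  step 7: s1  (read 0: s4→s1)

So i = 1, j = 2, giving x = w[0:1] = 0, y = w[1:2] = 1, z = w[2:7] = 00100.
Check: |xy| = 2 ≤ 5 and |y| = 1 ≥ 1. Reading y takes M from s4 back to s4, so every xyⁱz is accepted.
Pumping length from the standard proof: p = 5 (the number of states). The repeated state found above gives |xy| = j ≤ 5 and |y| = j − i ≥ 1.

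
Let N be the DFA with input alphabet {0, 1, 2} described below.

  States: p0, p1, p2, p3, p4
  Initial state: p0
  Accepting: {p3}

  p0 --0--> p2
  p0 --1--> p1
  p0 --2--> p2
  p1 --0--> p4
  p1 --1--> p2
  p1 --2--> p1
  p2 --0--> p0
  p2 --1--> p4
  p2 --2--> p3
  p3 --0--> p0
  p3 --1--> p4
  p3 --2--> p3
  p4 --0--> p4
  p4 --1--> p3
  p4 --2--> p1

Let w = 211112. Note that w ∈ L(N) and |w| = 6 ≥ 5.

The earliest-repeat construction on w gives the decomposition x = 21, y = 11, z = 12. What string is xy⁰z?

2112

xy⁰z = xz = 21·12 = 2112.
Reading y = 11 takes N from p4 back to p4, so after x the machine is still in p4, and z then leads to the accepting state p3. Hence 2112 ∈ L(N).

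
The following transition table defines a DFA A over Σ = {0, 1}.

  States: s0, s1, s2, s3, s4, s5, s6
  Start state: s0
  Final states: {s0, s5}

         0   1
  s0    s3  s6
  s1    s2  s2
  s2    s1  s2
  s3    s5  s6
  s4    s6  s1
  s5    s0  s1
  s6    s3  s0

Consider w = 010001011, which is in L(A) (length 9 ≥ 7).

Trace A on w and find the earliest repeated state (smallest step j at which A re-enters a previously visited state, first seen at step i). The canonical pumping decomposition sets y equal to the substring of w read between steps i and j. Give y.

10

Run of A on w = 0 1 0 0 0 1 0 1 1:
  step 0: s0  (start)
  step 1: s3  (read 0: s0→s3)
  step 2: s6  (read 1: s3→s6)
  step 3: s3  (read 0: s6→s3)   ← first repeat (s3 seen earlier)
  step 4: s5  (read 0: s3→s5)
  step 5: s0  (read 0: s5→s0)
  step 6: s6  (read 1: s0→s6)
  step 7: s3  (read 0: s6→s3)
  step 8: s6  (read 1: s3→s6)
  step 9: s0  (read 1: s6→s0)

So i = 1, j = 3, giving x = w[0:1] = 0, y = w[1:3] = 10, z = w[3:9] = 001011.
Check: |xy| = 3 ≤ 7 and |y| = 2 ≥ 1. Reading y takes A from s3 back to s3, so every xyⁱz is accepted.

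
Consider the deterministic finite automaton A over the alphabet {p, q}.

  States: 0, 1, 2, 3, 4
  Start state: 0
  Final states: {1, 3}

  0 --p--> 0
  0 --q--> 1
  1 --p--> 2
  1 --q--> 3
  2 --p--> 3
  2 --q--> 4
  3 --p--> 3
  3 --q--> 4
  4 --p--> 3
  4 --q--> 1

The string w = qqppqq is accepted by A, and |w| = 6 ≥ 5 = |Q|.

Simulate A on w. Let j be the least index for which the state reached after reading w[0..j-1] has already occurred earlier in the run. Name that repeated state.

State sequence: 0 -q-> 1 -q-> 3 -p-> 3 -p-> 3 -q-> 4 -q-> 1
First repeat at step 3: 3 was already visited.

The earliest repeat is at step j = 3: A is in 3, which it already visited at step i = 2.
With |Q| = 5, pigeonhole forces a state repeat no later than step 5; the substring read between the first and second visits to that state can be pumped.

3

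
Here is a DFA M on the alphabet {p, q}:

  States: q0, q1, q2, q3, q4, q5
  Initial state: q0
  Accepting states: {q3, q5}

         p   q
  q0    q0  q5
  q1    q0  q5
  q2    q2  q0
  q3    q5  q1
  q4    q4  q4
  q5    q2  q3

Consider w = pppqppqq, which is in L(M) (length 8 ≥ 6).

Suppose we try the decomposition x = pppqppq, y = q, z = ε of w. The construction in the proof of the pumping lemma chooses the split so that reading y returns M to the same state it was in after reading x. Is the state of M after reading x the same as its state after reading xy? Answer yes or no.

no

State sequence: q0 -p-> q0 -p-> q0 -p-> q0 -q-> q5 -p-> q2 -p-> q2 -q-> q0 -q-> q5

After x (step 7): q0. After xy (step 8): q5.
They differ (q0 ≠ q5), so y is not a cycle from the state after x; this split is not the one the pumping-lemma construction produces, and pumping y need not keep the string in L(M).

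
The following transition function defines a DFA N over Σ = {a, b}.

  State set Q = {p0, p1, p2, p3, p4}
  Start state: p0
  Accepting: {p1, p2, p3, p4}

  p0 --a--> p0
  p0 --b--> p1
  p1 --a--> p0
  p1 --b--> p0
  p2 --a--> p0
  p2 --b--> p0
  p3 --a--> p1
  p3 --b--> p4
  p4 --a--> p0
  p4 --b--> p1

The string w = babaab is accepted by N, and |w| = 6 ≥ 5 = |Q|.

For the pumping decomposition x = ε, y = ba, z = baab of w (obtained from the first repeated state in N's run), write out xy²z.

bababaab

xy^2z = ε·ba·ba·baab = bababaab.
Reading y = ba takes N from p0 back to p0, so after x·y·y the machine is still in p0, and z then leads to the accepting state p1. Hence bababaab ∈ L(N).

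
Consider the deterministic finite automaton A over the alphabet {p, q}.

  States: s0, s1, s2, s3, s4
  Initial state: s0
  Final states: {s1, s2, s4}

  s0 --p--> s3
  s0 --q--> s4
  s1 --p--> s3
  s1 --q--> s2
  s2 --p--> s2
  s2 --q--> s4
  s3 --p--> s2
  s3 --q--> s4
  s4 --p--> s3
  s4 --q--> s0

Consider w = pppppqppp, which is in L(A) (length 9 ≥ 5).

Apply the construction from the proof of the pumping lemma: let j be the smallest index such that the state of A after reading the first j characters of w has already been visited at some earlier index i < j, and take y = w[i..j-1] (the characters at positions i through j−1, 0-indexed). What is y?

p

Run of A on w = p p p p p q p p p:
  step 0: s0  (start)
  step 1: s3  (read p: s0→s3)
  step 2: s2  (read p: s3→s2)
  step 3: s2  (read p: s2→s2)   ← first repeat (s2 seen earlier)
  step 4: s2  (read p: s2→s2)
  step 5: s2  (read p: s2→s2)
  step 6: s4  (read q: s2→s4)
  step 7: s3  (read p: s4→s3)
  step 8: s2  (read p: s3→s2)
  step 9: s2  (read p: s2→s2)

So i = 2, j = 3, giving x = w[0:2] = pp, y = w[2:3] = p, z = w[3:9] = ppqppp.
Check: |xy| = 3 ≤ 5 and |y| = 1 ≥ 1. Reading y takes A from s2 back to s2, so every xyⁱz is accepted.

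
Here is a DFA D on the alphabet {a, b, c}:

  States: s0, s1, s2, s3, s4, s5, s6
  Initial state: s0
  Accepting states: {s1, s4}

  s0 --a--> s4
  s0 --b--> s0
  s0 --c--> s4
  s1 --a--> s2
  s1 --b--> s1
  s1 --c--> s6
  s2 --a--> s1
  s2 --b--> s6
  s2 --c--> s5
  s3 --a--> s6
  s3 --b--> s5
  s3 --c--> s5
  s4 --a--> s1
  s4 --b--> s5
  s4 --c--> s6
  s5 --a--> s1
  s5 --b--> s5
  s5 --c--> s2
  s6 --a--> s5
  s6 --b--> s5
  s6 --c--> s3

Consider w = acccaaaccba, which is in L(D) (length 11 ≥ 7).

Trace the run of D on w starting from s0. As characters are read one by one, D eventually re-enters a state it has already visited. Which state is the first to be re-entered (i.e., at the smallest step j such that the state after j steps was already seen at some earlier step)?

State sequence: s0 -a-> s4 -c-> s6 -c-> s3 -c-> s5 -a-> s1 -a-> s2 -a-> s1 -c-> s6 -c-> s3 -b-> s5 -a-> s1
First repeat at step 7: s1 was already visited.

The earliest repeat is at step j = 7: D is in s1, which it already visited at step i = 5.
Pumping length from the standard proof: p = 7 (the number of states). The repeated state found above gives |xy| = j ≤ 7 and |y| = j − i ≥ 1.

s1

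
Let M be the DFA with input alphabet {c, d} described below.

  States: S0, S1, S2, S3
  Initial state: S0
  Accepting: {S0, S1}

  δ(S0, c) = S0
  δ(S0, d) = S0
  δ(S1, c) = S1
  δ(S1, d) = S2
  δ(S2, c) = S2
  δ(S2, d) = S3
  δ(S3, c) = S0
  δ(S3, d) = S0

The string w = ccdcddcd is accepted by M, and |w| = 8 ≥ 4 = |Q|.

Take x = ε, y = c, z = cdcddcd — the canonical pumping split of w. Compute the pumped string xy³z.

xy^3z = ε·c·c·c·cdcddcd = ccccdcddcd.
Reading y = c takes M from S0 back to S0, so after x·y·y·y the machine is still in S0, and z then leads to the accepting state S0. Hence ccccdcddcd ∈ L(M).

ccccdcddcd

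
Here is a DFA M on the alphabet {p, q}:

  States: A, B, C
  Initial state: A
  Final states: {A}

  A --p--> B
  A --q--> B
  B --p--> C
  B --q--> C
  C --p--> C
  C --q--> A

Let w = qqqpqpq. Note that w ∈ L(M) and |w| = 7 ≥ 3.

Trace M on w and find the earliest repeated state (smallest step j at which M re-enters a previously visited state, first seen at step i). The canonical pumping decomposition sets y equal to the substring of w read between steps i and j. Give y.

qqq

Run of M on w = q q q p q p q:
  step 0: A  (start)
  step 1: B  (read q: A→B)
  step 2: C  (read q: B→C)
  step 3: A  (read q: C→A)   ← first repeat (A seen earlier)
  step 4: B  (read p: A→B)
  step 5: C  (read q: B→C)
  step 6: C  (read p: C→C)
  step 7: A  (read q: C→A)

So i = 0, j = 3, giving x = w[0:0] = ε, y = w[0:3] = qqq, z = w[3:7] = pqpq.
Check: |xy| = 3 ≤ 3 and |y| = 3 ≥ 1. Reading y takes M from A back to A, so every xyⁱz is accepted.
Since M has 3 states, any run of length ≥ 3 visits 3+1 states, so by pigeonhole some state repeats within the first 3 steps — that repeat gives the pumpable loop.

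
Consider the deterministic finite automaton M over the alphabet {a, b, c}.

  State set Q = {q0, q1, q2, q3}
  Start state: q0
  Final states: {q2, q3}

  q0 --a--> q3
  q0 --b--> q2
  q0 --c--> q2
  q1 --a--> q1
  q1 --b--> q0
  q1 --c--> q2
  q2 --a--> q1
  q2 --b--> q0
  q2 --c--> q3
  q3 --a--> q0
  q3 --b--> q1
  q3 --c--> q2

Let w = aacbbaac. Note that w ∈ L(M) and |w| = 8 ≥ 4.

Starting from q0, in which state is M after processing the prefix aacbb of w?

State sequence: q0 -a-> q3 -a-> q0 -c-> q2 -b-> q0 -b-> q2

After reading 5 characters, M is in state q2.
(This kind of state-tracing is the core of the pumping-lemma construction: with 4 states, pigeonhole forces a repeat within the first 4 steps.)

q2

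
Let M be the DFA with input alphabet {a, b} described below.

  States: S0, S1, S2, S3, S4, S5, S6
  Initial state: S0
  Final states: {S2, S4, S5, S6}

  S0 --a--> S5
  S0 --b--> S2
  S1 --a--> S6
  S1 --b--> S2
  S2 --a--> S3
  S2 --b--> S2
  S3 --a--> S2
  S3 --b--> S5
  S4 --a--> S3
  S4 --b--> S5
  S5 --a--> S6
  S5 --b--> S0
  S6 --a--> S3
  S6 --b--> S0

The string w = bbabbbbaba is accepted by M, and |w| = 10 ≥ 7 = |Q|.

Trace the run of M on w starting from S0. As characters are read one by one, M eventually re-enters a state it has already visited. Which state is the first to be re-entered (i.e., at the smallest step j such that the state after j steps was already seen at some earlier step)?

State sequence: S0 -b-> S2 -b-> S2 -a-> S3 -b-> S5 -b-> S0 -b-> S2 -b-> S2 -a-> S3 -b-> S5 -a-> S6
First repeat at step 2: S2 was already visited.

The earliest repeat is at step j = 2: M is in S2, which it already visited at step i = 1.
The DFA has 7 states, so the proof of the pumping lemma guarantees a repeated state among the first 7+1 visited; the segment between the two visits is the pumpable y.

S2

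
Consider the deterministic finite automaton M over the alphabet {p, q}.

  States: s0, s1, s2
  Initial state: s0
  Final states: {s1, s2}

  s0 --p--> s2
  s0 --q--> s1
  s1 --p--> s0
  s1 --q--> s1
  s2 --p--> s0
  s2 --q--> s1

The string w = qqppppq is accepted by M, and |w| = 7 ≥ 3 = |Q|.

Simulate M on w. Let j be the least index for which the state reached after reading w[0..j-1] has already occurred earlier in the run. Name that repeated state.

State sequence: s0 -q-> s1 -q-> s1 -p-> s0 -p-> s2 -p-> s0 -p-> s2 -q-> s1
First repeat at step 2: s1 was already visited.

The earliest repeat is at step j = 2: M is in s1, which it already visited at step i = 1.
Pumping length from the standard proof: p = 3 (the number of states). The repeated state found above gives |xy| = j ≤ 3 and |y| = j − i ≥ 1.

s1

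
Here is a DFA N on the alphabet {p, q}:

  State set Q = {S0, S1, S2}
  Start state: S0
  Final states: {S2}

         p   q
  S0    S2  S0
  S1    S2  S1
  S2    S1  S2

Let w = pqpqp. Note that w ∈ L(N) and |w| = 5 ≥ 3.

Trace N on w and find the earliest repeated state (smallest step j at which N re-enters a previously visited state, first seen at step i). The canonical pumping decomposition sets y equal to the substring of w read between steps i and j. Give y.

State sequence: S0 -p-> S2 -q-> S2 -p-> S1 -q-> S1 -p-> S2
First repeat at step 2: S2 was already visited.

So i = 1, j = 2, giving x = w[0:1] = p, y = w[1:2] = q, z = w[2:5] = pqp.
Check: |xy| = 2 ≤ 3 and |y| = 1 ≥ 1. Reading y takes N from S2 back to S2, so every xyⁱz is accepted.
The DFA has 3 states, so the proof of the pumping lemma guarantees a repeated state among the first 3+1 visited; the segment between the two visits is the pumpable y.

q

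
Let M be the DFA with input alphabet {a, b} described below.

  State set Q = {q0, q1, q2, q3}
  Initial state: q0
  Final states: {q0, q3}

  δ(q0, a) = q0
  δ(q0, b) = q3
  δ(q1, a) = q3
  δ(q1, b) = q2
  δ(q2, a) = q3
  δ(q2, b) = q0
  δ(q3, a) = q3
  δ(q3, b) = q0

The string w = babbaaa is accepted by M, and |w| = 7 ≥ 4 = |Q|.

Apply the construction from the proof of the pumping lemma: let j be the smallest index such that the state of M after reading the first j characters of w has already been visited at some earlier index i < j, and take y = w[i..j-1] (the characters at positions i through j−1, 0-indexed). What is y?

a

State sequence: q0 -b-> q3 -a-> q3 -b-> q0 -b-> q3 -a-> q3 -a-> q3 -a-> q3
First repeat at step 2: q3 was already visited.

So i = 1, j = 2, giving x = w[0:1] = b, y = w[1:2] = a, z = w[2:7] = bbaaa.
Check: |xy| = 2 ≤ 4 and |y| = 1 ≥ 1. Reading y takes M from q3 back to q3, so every xyⁱz is accepted.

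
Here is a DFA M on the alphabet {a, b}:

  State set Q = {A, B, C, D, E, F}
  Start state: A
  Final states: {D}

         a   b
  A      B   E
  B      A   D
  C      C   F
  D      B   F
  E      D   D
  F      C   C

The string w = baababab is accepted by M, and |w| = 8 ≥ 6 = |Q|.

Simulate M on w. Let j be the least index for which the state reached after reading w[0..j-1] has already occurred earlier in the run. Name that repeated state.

D

State sequence: A -b-> E -a-> D -a-> B -b-> D -a-> B -b-> D -a-> B -b-> D
First repeat at step 4: D was already visited.

The earliest repeat is at step j = 4: M is in D, which it already visited at step i = 2.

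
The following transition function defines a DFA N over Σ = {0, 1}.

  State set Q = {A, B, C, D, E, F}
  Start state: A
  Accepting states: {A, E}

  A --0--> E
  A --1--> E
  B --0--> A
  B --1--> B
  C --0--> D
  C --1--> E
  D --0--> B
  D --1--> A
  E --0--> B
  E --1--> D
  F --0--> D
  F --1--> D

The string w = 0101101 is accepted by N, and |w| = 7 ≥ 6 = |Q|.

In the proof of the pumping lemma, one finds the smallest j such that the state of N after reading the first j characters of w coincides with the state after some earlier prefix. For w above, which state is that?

Run of N on w = 0 1 0 1 1 0 1:
  step 0: A  (start)
  step 1: E  (read 0: A→E)
  step 2: D  (read 1: E→D)
  step 3: B  (read 0: D→B)
  step 4: B  (read 1: B→B)   ← first repeat (B seen earlier)
  step 5: B  (read 1: B→B)
  step 6: A  (read 0: B→A)
  step 7: E  (read 1: A→E)

The earliest repeat is at step j = 4: N is in B, which it already visited at step i = 3.
Pumping length from the standard proof: p = 6 (the number of states). The repeated state found above gives |xy| = j ≤ 6 and |y| = j − i ≥ 1.

B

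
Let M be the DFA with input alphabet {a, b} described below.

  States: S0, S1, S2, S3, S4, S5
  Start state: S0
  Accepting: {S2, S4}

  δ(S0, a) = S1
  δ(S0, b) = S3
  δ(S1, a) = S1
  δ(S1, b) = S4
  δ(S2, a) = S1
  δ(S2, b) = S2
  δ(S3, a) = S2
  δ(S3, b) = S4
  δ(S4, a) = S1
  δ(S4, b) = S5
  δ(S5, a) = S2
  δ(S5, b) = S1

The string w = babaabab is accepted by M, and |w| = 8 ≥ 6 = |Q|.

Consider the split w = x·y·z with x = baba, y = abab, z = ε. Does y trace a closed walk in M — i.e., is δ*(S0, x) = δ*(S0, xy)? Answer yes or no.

no

State sequence: S0 -b-> S3 -a-> S2 -b-> S2 -a-> S1 -a-> S1 -b-> S4 -a-> S1 -b-> S4

After x (step 4): S1. After xy (step 8): S4.
They differ (S1 ≠ S4), so y is not a cycle from the state after x; this split is not the one the pumping-lemma construction produces, and pumping y need not keep the string in L(M).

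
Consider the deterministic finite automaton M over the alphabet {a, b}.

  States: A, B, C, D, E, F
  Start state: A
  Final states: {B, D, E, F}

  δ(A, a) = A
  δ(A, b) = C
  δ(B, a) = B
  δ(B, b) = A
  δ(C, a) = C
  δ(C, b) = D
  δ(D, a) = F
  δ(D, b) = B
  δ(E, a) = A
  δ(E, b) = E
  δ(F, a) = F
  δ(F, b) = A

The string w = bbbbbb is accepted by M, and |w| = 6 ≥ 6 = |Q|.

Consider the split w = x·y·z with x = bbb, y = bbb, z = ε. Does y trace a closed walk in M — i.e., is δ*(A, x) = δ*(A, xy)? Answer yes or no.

State sequence: A -b-> C -b-> D -b-> B -b-> A -b-> C -b-> D

After x (step 3): B. After xy (step 6): D.
They differ (B ≠ D), so y is not a cycle from the state after x; this split is not the one the pumping-lemma construction produces, and pumping y need not keep the string in L(M).

no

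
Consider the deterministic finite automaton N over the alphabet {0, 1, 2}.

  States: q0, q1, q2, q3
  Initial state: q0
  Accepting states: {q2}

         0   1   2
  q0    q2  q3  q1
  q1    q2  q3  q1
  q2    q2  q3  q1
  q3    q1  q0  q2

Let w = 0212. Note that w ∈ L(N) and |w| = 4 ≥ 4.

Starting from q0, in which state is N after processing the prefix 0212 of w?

State sequence: q0 -0-> q2 -2-> q1 -1-> q3 -2-> q2

After reading 4 characters, N is in state q2.
(This kind of state-tracing is the core of the pumping-lemma construction: with 4 states, pigeonhole forces a repeat within the first 4 steps.)

q2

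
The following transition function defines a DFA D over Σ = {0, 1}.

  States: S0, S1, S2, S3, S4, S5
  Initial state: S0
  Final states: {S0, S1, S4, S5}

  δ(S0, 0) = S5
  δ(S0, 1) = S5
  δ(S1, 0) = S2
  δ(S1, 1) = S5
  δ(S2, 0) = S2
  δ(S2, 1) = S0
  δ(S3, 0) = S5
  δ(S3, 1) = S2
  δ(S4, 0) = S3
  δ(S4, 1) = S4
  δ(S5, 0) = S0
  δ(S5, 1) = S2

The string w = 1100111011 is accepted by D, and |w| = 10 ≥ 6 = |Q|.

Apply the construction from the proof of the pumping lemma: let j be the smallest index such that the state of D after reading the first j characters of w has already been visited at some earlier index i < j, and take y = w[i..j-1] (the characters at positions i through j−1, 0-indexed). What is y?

0

State sequence: S0 -1-> S5 -1-> S2 -0-> S2 -0-> S2 -1-> S0 -1-> S5 -1-> S2 -0-> S2 -1-> S0 -1-> S5
First repeat at step 3: S2 was already visited.

So i = 2, j = 3, giving x = w[0:2] = 11, y = w[2:3] = 0, z = w[3:10] = 0111011.
Check: |xy| = 3 ≤ 6 and |y| = 1 ≥ 1. Reading y takes D from S2 back to S2, so every xyⁱz is accepted.
The DFA has 6 states, so the proof of the pumping lemma guarantees a repeated state among the first 6+1 visited; the segment between the two visits is the pumpable y.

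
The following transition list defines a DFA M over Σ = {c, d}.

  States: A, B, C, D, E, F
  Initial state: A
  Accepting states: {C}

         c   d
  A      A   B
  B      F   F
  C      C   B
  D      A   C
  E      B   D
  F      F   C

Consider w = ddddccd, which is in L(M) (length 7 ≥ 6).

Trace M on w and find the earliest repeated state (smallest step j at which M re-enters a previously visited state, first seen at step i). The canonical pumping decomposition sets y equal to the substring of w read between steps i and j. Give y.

ddd

State sequence: A -d-> B -d-> F -d-> C -d-> B -c-> F -c-> F -d-> C
First repeat at step 4: B was already visited.

So i = 1, j = 4, giving x = w[0:1] = d, y = w[1:4] = ddd, z = w[4:7] = ccd.
Check: |xy| = 4 ≤ 6 and |y| = 3 ≥ 1. Reading y takes M from B back to B, so every xyⁱz is accepted.
Since M has 6 states, any run of length ≥ 6 visits 6+1 states, so by pigeonhole some state repeats within the first 6 steps — that repeat gives the pumpable loop.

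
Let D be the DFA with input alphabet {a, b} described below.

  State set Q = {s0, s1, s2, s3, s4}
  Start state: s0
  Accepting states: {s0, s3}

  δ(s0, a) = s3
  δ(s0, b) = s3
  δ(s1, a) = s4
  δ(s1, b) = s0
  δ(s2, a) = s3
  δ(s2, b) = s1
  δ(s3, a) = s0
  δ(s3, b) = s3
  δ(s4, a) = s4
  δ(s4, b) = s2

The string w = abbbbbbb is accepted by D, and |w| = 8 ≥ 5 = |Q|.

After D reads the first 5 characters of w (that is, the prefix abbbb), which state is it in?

State sequence: s0 -a-> s3 -b-> s3 -b-> s3 -b-> s3 -b-> s3

After reading 5 characters, D is in state s3.

s3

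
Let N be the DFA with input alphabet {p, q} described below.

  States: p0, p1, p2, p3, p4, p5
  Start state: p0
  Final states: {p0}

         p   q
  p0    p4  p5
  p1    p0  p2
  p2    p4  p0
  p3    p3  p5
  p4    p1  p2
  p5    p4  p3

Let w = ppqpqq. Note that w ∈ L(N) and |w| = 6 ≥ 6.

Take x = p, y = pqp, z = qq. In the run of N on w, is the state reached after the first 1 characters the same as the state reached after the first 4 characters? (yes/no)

Run of N on the first 4 characters of w = p p q p:
  step 0: p0  (start)
  step 1: p4  (read p: p0→p4)
  step 2: p1  (read p: p4→p1)
  step 3: p2  (read q: p1→p2)
  step 4: p4  (read p: p2→p4)

After x (step 1): p4. After xy (step 4): p4.
They match, so y = pqp drives N around a cycle from p4 back to itself; pumping y any number of times keeps N in p4 before reading z, and xyⁱz ∈ L(N) for every i ≥ 0.

yes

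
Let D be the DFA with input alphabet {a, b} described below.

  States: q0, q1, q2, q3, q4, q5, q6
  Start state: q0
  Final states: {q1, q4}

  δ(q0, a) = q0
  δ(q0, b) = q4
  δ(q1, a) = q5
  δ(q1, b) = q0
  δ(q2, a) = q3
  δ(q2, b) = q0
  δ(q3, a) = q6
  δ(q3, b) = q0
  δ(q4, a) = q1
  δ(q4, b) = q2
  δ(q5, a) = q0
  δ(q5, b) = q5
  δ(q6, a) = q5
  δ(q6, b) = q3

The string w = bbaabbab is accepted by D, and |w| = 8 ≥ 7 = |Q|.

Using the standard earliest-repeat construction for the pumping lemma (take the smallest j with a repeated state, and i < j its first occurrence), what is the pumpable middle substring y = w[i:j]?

ab

Run of D on w = b b a a b b a b:
  step 0: q0  (start)
  step 1: q4  (read b: q0→q4)
  step 2: q2  (read b: q4→q2)
  step 3: q3  (read a: q2→q3)
  step 4: q6  (read a: q3→q6)
  step 5: q3  (read b: q6→q3)   ← first repeat (q3 seen earlier)
  step 6: q0  (read b: q3→q0)
  step 7: q0  (read a: q0→q0)
  step 8: q4  (read b: q0→q4)

So i = 3, j = 5, giving x = w[0:3] = bba, y = w[3:5] = ab, z = w[5:8] = bab.
Check: |xy| = 5 ≤ 7 and |y| = 2 ≥ 1. Reading y takes D from q3 back to q3, so every xyⁱz is accepted.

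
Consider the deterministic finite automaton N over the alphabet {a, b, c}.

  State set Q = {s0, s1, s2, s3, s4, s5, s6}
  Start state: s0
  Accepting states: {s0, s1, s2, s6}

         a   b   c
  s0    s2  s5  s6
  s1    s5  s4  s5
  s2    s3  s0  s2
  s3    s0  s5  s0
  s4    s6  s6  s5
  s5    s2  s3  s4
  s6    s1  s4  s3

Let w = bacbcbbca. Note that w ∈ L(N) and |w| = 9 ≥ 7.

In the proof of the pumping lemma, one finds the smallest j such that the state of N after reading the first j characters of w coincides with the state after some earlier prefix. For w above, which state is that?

State sequence: s0 -b-> s5 -a-> s2 -c-> s2 -b-> s0 -c-> s6 -b-> s4 -b-> s6 -c-> s3 -a-> s0
First repeat at step 3: s2 was already visited.

The earliest repeat is at step j = 3: N is in s2, which it already visited at step i = 2.

s2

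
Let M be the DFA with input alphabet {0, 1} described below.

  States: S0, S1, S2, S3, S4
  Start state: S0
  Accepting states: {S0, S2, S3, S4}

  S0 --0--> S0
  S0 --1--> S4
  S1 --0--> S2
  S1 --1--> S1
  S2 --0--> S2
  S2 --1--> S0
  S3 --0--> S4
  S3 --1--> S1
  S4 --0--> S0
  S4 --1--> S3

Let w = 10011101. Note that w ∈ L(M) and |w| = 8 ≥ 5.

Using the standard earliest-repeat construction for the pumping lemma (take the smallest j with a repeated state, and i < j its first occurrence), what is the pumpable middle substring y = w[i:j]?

Run of M on w = 1 0 0 1 1 1 0 1:
  step 0: S0  (start)
  step 1: S4  (read 1: S0→S4)
  step 2: S0  (read 0: S4→S0)   ← first repeat (S0 seen earlier)
  step 3: S0  (read 0: S0→S0)
  step 4: S4  (read 1: S0→S4)
  step 5: S3  (read 1: S4→S3)
  step 6: S1  (read 1: S3→S1)
  step 7: S2  (read 0: S1→S2)
  step 8: S0  (read 1: S2→S0)

So i = 0, j = 2, giving x = w[0:0] = ε, y = w[0:2] = 10, z = w[2:8] = 011101.
Check: |xy| = 2 ≤ 5 and |y| = 2 ≥ 1. Reading y takes M from S0 back to S0, so every xyⁱz is accepted.
The DFA has 5 states, so the proof of the pumping lemma guarantees a repeated state among the first 5+1 visited; the segment between the two visits is the pumpable y.

10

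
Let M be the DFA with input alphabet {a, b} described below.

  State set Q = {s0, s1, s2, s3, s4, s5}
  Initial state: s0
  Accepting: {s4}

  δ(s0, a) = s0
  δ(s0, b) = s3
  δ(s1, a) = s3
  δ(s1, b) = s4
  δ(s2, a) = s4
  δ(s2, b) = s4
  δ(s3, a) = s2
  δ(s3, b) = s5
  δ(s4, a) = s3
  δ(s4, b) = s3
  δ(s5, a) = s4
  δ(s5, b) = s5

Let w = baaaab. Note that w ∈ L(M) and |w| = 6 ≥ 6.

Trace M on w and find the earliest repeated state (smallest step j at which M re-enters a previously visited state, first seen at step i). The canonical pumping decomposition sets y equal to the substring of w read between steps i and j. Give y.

Run of M on w = b a a a a b:
  step 0: s0  (start)
  step 1: s3  (read b: s0→s3)
  step 2: s2  (read a: s3→s2)
  step 3: s4  (read a: s2→s4)
  step 4: s3  (read a: s4→s3)   ← first repeat (s3 seen earlier)
  step 5: s2  (read a: s3→s2)
  step 6: s4  (read b: s2→s4)

So i = 1, j = 4, giving x = w[0:1] = b, y = w[1:4] = aaa, z = w[4:6] = ab.
Check: |xy| = 4 ≤ 6 and |y| = 3 ≥ 1. Reading y takes M from s3 back to s3, so every xyⁱz is accepted.

aaa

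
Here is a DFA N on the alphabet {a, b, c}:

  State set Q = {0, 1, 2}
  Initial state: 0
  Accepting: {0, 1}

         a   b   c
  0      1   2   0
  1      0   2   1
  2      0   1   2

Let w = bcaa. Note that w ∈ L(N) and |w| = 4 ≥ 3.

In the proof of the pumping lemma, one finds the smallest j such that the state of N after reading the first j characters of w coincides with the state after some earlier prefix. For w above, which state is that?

2

Run of N on w = b c a a:
  step 0: 0  (start)
  step 1: 2  (read b: 0→2)
  step 2: 2  (read c: 2→2)   ← first repeat (2 seen earlier)
  step 3: 0  (read a: 2→0)
  step 4: 1  (read a: 0→1)

The earliest repeat is at step j = 2: N is in 2, which it already visited at step i = 1.
Pumping length from the standard proof: p = 3 (the number of states). The repeated state found above gives |xy| = j ≤ 3 and |y| = j − i ≥ 1.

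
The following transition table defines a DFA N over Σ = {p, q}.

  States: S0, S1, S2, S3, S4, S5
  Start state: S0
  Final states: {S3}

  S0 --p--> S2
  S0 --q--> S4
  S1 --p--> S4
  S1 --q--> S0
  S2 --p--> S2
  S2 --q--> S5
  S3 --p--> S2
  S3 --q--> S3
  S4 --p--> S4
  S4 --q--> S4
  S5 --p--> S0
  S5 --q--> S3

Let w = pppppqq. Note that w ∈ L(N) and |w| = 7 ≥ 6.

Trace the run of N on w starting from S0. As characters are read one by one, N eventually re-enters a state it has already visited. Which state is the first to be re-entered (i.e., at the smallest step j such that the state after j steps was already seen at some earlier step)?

S2

Run of N on w = p p p p p q q:
  step 0: S0  (start)
  step 1: S2  (read p: S0→S2)
  step 2: S2  (read p: S2→S2)   ← first repeat (S2 seen earlier)
  step 3: S2  (read p: S2→S2)
  step 4: S2  (read p: S2→S2)
  step 5: S2  (read p: S2→S2)
  step 6: S5  (read q: S2→S5)
  step 7: S3  (read q: S5→S3)

The earliest repeat is at step j = 2: N is in S2, which it already visited at step i = 1.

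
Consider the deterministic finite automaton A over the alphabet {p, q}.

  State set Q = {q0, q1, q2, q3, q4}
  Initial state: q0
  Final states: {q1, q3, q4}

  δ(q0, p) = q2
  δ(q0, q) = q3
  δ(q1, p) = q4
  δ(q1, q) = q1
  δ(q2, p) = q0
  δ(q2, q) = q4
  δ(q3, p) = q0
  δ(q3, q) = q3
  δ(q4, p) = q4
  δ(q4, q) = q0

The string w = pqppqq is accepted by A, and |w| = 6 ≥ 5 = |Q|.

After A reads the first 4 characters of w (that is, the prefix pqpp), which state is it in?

q4

State sequence: q0 -p-> q2 -q-> q4 -p-> q4 -p-> q4

After reading 4 characters, A is in state q4.
(This kind of state-tracing is the core of the pumping-lemma construction: with 5 states, pigeonhole forces a repeat within the first 5 steps.)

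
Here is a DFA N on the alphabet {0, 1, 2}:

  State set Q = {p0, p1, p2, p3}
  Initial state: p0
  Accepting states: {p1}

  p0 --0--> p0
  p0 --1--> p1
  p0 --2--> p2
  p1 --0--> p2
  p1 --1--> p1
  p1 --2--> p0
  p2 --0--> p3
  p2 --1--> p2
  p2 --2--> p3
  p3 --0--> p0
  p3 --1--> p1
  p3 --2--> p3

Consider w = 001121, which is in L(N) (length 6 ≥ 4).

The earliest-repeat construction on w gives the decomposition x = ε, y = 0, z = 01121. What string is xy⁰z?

xy⁰z = xz = ε·01121 = 01121.
Reading y = 0 takes N from p0 back to p0, so after x the machine is still in p0, and z then leads to the accepting state p1. Hence 01121 ∈ L(N).

01121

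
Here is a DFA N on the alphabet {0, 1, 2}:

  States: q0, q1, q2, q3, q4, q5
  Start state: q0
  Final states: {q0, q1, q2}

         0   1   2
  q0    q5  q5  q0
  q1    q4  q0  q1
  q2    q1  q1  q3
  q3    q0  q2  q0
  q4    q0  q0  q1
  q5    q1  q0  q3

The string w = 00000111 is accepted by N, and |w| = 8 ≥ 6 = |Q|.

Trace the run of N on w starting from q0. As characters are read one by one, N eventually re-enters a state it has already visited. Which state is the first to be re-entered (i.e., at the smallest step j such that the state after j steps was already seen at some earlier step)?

Run of N on w = 0 0 0 0 0 1 1 1:
  step 0: q0  (start)
  step 1: q5  (read 0: q0→q5)
  step 2: q1  (read 0: q5→q1)
  step 3: q4  (read 0: q1→q4)
  step 4: q0  (read 0: q4→q0)   ← first repeat (q0 seen earlier)
  step 5: q5  (read 0: q0→q5)
  step 6: q0  (read 1: q5→q0)
  step 7: q5  (read 1: q0→q5)
  step 8: q0  (read 1: q5→q0)

The earliest repeat is at step j = 4: N is in q0, which it already visited at step i = 0.
With |Q| = 6, pigeonhole forces a state repeat no later than step 6; the substring read between the first and second visits to that state can be pumped.

q0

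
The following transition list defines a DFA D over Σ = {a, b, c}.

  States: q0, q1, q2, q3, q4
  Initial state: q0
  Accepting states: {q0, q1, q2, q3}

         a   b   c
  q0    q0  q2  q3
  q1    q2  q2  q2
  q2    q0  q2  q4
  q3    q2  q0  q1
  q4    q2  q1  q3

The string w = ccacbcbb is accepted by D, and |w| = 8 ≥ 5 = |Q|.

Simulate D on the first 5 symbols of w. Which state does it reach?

q1

Run of D on the first 5 characters of w = c c a c b:
  step 0: q0  (start)
  step 1: q3  (read c: q0→q3)
  step 2: q1  (read c: q3→q1)
  step 3: q2  (read a: q1→q2)
  step 4: q4  (read c: q2→q4)
  step 5: q1  (read b: q4→q1)

After reading 5 characters, D is in state q1.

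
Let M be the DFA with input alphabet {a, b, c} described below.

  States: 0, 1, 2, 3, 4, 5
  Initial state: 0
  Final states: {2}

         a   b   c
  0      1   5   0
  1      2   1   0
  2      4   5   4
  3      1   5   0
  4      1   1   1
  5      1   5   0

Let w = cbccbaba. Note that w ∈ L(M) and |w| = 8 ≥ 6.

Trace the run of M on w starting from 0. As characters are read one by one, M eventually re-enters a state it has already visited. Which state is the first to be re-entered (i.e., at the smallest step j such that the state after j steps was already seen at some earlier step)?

Run of M on w = c b c c b a b a:
  step 0: 0  (start)
  step 1: 0  (read c: 0→0)   ← first repeat (0 seen earlier)
  step 2: 5  (read b: 0→5)
  step 3: 0  (read c: 5→0)
  step 4: 0  (read c: 0→0)
  step 5: 5  (read b: 0→5)
  step 6: 1  (read a: 5→1)
  step 7: 1  (read b: 1→1)
  step 8: 2  (read a: 1→2)

The earliest repeat is at step j = 1: M is in 0, which it already visited at step i = 0.
With |Q| = 6, pigeonhole forces a state repeat no later than step 6; the substring read between the first and second visits to that state can be pumped.

0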